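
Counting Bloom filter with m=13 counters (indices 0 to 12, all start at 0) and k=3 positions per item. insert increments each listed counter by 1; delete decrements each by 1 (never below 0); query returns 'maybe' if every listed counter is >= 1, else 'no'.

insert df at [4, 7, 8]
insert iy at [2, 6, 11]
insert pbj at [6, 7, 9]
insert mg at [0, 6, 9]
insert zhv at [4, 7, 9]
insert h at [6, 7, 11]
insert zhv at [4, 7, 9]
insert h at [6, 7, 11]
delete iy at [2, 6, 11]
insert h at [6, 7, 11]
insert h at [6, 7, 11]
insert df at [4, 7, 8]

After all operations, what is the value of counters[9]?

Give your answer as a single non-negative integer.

Step 1: insert df at [4, 7, 8] -> counters=[0,0,0,0,1,0,0,1,1,0,0,0,0]
Step 2: insert iy at [2, 6, 11] -> counters=[0,0,1,0,1,0,1,1,1,0,0,1,0]
Step 3: insert pbj at [6, 7, 9] -> counters=[0,0,1,0,1,0,2,2,1,1,0,1,0]
Step 4: insert mg at [0, 6, 9] -> counters=[1,0,1,0,1,0,3,2,1,2,0,1,0]
Step 5: insert zhv at [4, 7, 9] -> counters=[1,0,1,0,2,0,3,3,1,3,0,1,0]
Step 6: insert h at [6, 7, 11] -> counters=[1,0,1,0,2,0,4,4,1,3,0,2,0]
Step 7: insert zhv at [4, 7, 9] -> counters=[1,0,1,0,3,0,4,5,1,4,0,2,0]
Step 8: insert h at [6, 7, 11] -> counters=[1,0,1,0,3,0,5,6,1,4,0,3,0]
Step 9: delete iy at [2, 6, 11] -> counters=[1,0,0,0,3,0,4,6,1,4,0,2,0]
Step 10: insert h at [6, 7, 11] -> counters=[1,0,0,0,3,0,5,7,1,4,0,3,0]
Step 11: insert h at [6, 7, 11] -> counters=[1,0,0,0,3,0,6,8,1,4,0,4,0]
Step 12: insert df at [4, 7, 8] -> counters=[1,0,0,0,4,0,6,9,2,4,0,4,0]
Final counters=[1,0,0,0,4,0,6,9,2,4,0,4,0] -> counters[9]=4

Answer: 4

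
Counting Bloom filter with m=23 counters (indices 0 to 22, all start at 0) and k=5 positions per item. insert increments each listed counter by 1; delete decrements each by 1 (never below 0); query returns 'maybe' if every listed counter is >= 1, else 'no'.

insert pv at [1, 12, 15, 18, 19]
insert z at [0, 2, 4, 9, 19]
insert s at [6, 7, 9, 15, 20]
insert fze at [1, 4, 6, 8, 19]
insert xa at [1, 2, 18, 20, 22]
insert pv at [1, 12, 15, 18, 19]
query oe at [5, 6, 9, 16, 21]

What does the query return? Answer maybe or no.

Step 1: insert pv at [1, 12, 15, 18, 19] -> counters=[0,1,0,0,0,0,0,0,0,0,0,0,1,0,0,1,0,0,1,1,0,0,0]
Step 2: insert z at [0, 2, 4, 9, 19] -> counters=[1,1,1,0,1,0,0,0,0,1,0,0,1,0,0,1,0,0,1,2,0,0,0]
Step 3: insert s at [6, 7, 9, 15, 20] -> counters=[1,1,1,0,1,0,1,1,0,2,0,0,1,0,0,2,0,0,1,2,1,0,0]
Step 4: insert fze at [1, 4, 6, 8, 19] -> counters=[1,2,1,0,2,0,2,1,1,2,0,0,1,0,0,2,0,0,1,3,1,0,0]
Step 5: insert xa at [1, 2, 18, 20, 22] -> counters=[1,3,2,0,2,0,2,1,1,2,0,0,1,0,0,2,0,0,2,3,2,0,1]
Step 6: insert pv at [1, 12, 15, 18, 19] -> counters=[1,4,2,0,2,0,2,1,1,2,0,0,2,0,0,3,0,0,3,4,2,0,1]
Query oe: check counters[5]=0 counters[6]=2 counters[9]=2 counters[16]=0 counters[21]=0 -> no

Answer: no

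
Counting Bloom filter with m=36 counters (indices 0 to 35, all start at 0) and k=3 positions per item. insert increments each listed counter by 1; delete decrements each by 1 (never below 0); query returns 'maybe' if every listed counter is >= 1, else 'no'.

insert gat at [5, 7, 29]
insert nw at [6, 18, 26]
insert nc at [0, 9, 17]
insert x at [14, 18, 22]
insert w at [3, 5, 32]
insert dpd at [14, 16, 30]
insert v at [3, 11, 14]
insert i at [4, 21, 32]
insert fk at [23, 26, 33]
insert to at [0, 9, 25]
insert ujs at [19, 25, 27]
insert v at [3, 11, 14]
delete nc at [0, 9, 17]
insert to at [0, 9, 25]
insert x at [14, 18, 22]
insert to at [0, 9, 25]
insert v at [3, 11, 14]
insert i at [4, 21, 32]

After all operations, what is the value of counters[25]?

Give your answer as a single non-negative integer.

Answer: 4

Derivation:
Step 1: insert gat at [5, 7, 29] -> counters=[0,0,0,0,0,1,0,1,0,0,0,0,0,0,0,0,0,0,0,0,0,0,0,0,0,0,0,0,0,1,0,0,0,0,0,0]
Step 2: insert nw at [6, 18, 26] -> counters=[0,0,0,0,0,1,1,1,0,0,0,0,0,0,0,0,0,0,1,0,0,0,0,0,0,0,1,0,0,1,0,0,0,0,0,0]
Step 3: insert nc at [0, 9, 17] -> counters=[1,0,0,0,0,1,1,1,0,1,0,0,0,0,0,0,0,1,1,0,0,0,0,0,0,0,1,0,0,1,0,0,0,0,0,0]
Step 4: insert x at [14, 18, 22] -> counters=[1,0,0,0,0,1,1,1,0,1,0,0,0,0,1,0,0,1,2,0,0,0,1,0,0,0,1,0,0,1,0,0,0,0,0,0]
Step 5: insert w at [3, 5, 32] -> counters=[1,0,0,1,0,2,1,1,0,1,0,0,0,0,1,0,0,1,2,0,0,0,1,0,0,0,1,0,0,1,0,0,1,0,0,0]
Step 6: insert dpd at [14, 16, 30] -> counters=[1,0,0,1,0,2,1,1,0,1,0,0,0,0,2,0,1,1,2,0,0,0,1,0,0,0,1,0,0,1,1,0,1,0,0,0]
Step 7: insert v at [3, 11, 14] -> counters=[1,0,0,2,0,2,1,1,0,1,0,1,0,0,3,0,1,1,2,0,0,0,1,0,0,0,1,0,0,1,1,0,1,0,0,0]
Step 8: insert i at [4, 21, 32] -> counters=[1,0,0,2,1,2,1,1,0,1,0,1,0,0,3,0,1,1,2,0,0,1,1,0,0,0,1,0,0,1,1,0,2,0,0,0]
Step 9: insert fk at [23, 26, 33] -> counters=[1,0,0,2,1,2,1,1,0,1,0,1,0,0,3,0,1,1,2,0,0,1,1,1,0,0,2,0,0,1,1,0,2,1,0,0]
Step 10: insert to at [0, 9, 25] -> counters=[2,0,0,2,1,2,1,1,0,2,0,1,0,0,3,0,1,1,2,0,0,1,1,1,0,1,2,0,0,1,1,0,2,1,0,0]
Step 11: insert ujs at [19, 25, 27] -> counters=[2,0,0,2,1,2,1,1,0,2,0,1,0,0,3,0,1,1,2,1,0,1,1,1,0,2,2,1,0,1,1,0,2,1,0,0]
Step 12: insert v at [3, 11, 14] -> counters=[2,0,0,3,1,2,1,1,0,2,0,2,0,0,4,0,1,1,2,1,0,1,1,1,0,2,2,1,0,1,1,0,2,1,0,0]
Step 13: delete nc at [0, 9, 17] -> counters=[1,0,0,3,1,2,1,1,0,1,0,2,0,0,4,0,1,0,2,1,0,1,1,1,0,2,2,1,0,1,1,0,2,1,0,0]
Step 14: insert to at [0, 9, 25] -> counters=[2,0,0,3,1,2,1,1,0,2,0,2,0,0,4,0,1,0,2,1,0,1,1,1,0,3,2,1,0,1,1,0,2,1,0,0]
Step 15: insert x at [14, 18, 22] -> counters=[2,0,0,3,1,2,1,1,0,2,0,2,0,0,5,0,1,0,3,1,0,1,2,1,0,3,2,1,0,1,1,0,2,1,0,0]
Step 16: insert to at [0, 9, 25] -> counters=[3,0,0,3,1,2,1,1,0,3,0,2,0,0,5,0,1,0,3,1,0,1,2,1,0,4,2,1,0,1,1,0,2,1,0,0]
Step 17: insert v at [3, 11, 14] -> counters=[3,0,0,4,1,2,1,1,0,3,0,3,0,0,6,0,1,0,3,1,0,1,2,1,0,4,2,1,0,1,1,0,2,1,0,0]
Step 18: insert i at [4, 21, 32] -> counters=[3,0,0,4,2,2,1,1,0,3,0,3,0,0,6,0,1,0,3,1,0,2,2,1,0,4,2,1,0,1,1,0,3,1,0,0]
Final counters=[3,0,0,4,2,2,1,1,0,3,0,3,0,0,6,0,1,0,3,1,0,2,2,1,0,4,2,1,0,1,1,0,3,1,0,0] -> counters[25]=4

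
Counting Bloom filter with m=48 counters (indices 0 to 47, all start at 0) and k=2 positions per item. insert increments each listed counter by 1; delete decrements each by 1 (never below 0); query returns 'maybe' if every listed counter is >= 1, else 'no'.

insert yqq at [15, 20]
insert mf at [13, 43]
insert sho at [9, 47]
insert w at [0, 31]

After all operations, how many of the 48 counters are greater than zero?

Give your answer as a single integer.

Answer: 8

Derivation:
Step 1: insert yqq at [15, 20] -> counters=[0,0,0,0,0,0,0,0,0,0,0,0,0,0,0,1,0,0,0,0,1,0,0,0,0,0,0,0,0,0,0,0,0,0,0,0,0,0,0,0,0,0,0,0,0,0,0,0]
Step 2: insert mf at [13, 43] -> counters=[0,0,0,0,0,0,0,0,0,0,0,0,0,1,0,1,0,0,0,0,1,0,0,0,0,0,0,0,0,0,0,0,0,0,0,0,0,0,0,0,0,0,0,1,0,0,0,0]
Step 3: insert sho at [9, 47] -> counters=[0,0,0,0,0,0,0,0,0,1,0,0,0,1,0,1,0,0,0,0,1,0,0,0,0,0,0,0,0,0,0,0,0,0,0,0,0,0,0,0,0,0,0,1,0,0,0,1]
Step 4: insert w at [0, 31] -> counters=[1,0,0,0,0,0,0,0,0,1,0,0,0,1,0,1,0,0,0,0,1,0,0,0,0,0,0,0,0,0,0,1,0,0,0,0,0,0,0,0,0,0,0,1,0,0,0,1]
Final counters=[1,0,0,0,0,0,0,0,0,1,0,0,0,1,0,1,0,0,0,0,1,0,0,0,0,0,0,0,0,0,0,1,0,0,0,0,0,0,0,0,0,0,0,1,0,0,0,1] -> 8 nonzero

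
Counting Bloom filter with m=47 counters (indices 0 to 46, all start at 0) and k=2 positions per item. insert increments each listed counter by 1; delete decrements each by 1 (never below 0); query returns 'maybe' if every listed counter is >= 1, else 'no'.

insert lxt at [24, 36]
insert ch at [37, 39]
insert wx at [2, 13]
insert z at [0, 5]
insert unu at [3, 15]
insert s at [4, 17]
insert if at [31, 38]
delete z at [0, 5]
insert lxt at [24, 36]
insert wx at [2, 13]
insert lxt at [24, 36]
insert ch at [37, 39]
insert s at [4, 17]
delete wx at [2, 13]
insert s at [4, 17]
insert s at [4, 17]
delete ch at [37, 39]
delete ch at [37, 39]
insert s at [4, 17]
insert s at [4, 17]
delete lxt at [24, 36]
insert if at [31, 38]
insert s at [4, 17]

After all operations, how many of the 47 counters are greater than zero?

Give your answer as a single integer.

Step 1: insert lxt at [24, 36] -> counters=[0,0,0,0,0,0,0,0,0,0,0,0,0,0,0,0,0,0,0,0,0,0,0,0,1,0,0,0,0,0,0,0,0,0,0,0,1,0,0,0,0,0,0,0,0,0,0]
Step 2: insert ch at [37, 39] -> counters=[0,0,0,0,0,0,0,0,0,0,0,0,0,0,0,0,0,0,0,0,0,0,0,0,1,0,0,0,0,0,0,0,0,0,0,0,1,1,0,1,0,0,0,0,0,0,0]
Step 3: insert wx at [2, 13] -> counters=[0,0,1,0,0,0,0,0,0,0,0,0,0,1,0,0,0,0,0,0,0,0,0,0,1,0,0,0,0,0,0,0,0,0,0,0,1,1,0,1,0,0,0,0,0,0,0]
Step 4: insert z at [0, 5] -> counters=[1,0,1,0,0,1,0,0,0,0,0,0,0,1,0,0,0,0,0,0,0,0,0,0,1,0,0,0,0,0,0,0,0,0,0,0,1,1,0,1,0,0,0,0,0,0,0]
Step 5: insert unu at [3, 15] -> counters=[1,0,1,1,0,1,0,0,0,0,0,0,0,1,0,1,0,0,0,0,0,0,0,0,1,0,0,0,0,0,0,0,0,0,0,0,1,1,0,1,0,0,0,0,0,0,0]
Step 6: insert s at [4, 17] -> counters=[1,0,1,1,1,1,0,0,0,0,0,0,0,1,0,1,0,1,0,0,0,0,0,0,1,0,0,0,0,0,0,0,0,0,0,0,1,1,0,1,0,0,0,0,0,0,0]
Step 7: insert if at [31, 38] -> counters=[1,0,1,1,1,1,0,0,0,0,0,0,0,1,0,1,0,1,0,0,0,0,0,0,1,0,0,0,0,0,0,1,0,0,0,0,1,1,1,1,0,0,0,0,0,0,0]
Step 8: delete z at [0, 5] -> counters=[0,0,1,1,1,0,0,0,0,0,0,0,0,1,0,1,0,1,0,0,0,0,0,0,1,0,0,0,0,0,0,1,0,0,0,0,1,1,1,1,0,0,0,0,0,0,0]
Step 9: insert lxt at [24, 36] -> counters=[0,0,1,1,1,0,0,0,0,0,0,0,0,1,0,1,0,1,0,0,0,0,0,0,2,0,0,0,0,0,0,1,0,0,0,0,2,1,1,1,0,0,0,0,0,0,0]
Step 10: insert wx at [2, 13] -> counters=[0,0,2,1,1,0,0,0,0,0,0,0,0,2,0,1,0,1,0,0,0,0,0,0,2,0,0,0,0,0,0,1,0,0,0,0,2,1,1,1,0,0,0,0,0,0,0]
Step 11: insert lxt at [24, 36] -> counters=[0,0,2,1,1,0,0,0,0,0,0,0,0,2,0,1,0,1,0,0,0,0,0,0,3,0,0,0,0,0,0,1,0,0,0,0,3,1,1,1,0,0,0,0,0,0,0]
Step 12: insert ch at [37, 39] -> counters=[0,0,2,1,1,0,0,0,0,0,0,0,0,2,0,1,0,1,0,0,0,0,0,0,3,0,0,0,0,0,0,1,0,0,0,0,3,2,1,2,0,0,0,0,0,0,0]
Step 13: insert s at [4, 17] -> counters=[0,0,2,1,2,0,0,0,0,0,0,0,0,2,0,1,0,2,0,0,0,0,0,0,3,0,0,0,0,0,0,1,0,0,0,0,3,2,1,2,0,0,0,0,0,0,0]
Step 14: delete wx at [2, 13] -> counters=[0,0,1,1,2,0,0,0,0,0,0,0,0,1,0,1,0,2,0,0,0,0,0,0,3,0,0,0,0,0,0,1,0,0,0,0,3,2,1,2,0,0,0,0,0,0,0]
Step 15: insert s at [4, 17] -> counters=[0,0,1,1,3,0,0,0,0,0,0,0,0,1,0,1,0,3,0,0,0,0,0,0,3,0,0,0,0,0,0,1,0,0,0,0,3,2,1,2,0,0,0,0,0,0,0]
Step 16: insert s at [4, 17] -> counters=[0,0,1,1,4,0,0,0,0,0,0,0,0,1,0,1,0,4,0,0,0,0,0,0,3,0,0,0,0,0,0,1,0,0,0,0,3,2,1,2,0,0,0,0,0,0,0]
Step 17: delete ch at [37, 39] -> counters=[0,0,1,1,4,0,0,0,0,0,0,0,0,1,0,1,0,4,0,0,0,0,0,0,3,0,0,0,0,0,0,1,0,0,0,0,3,1,1,1,0,0,0,0,0,0,0]
Step 18: delete ch at [37, 39] -> counters=[0,0,1,1,4,0,0,0,0,0,0,0,0,1,0,1,0,4,0,0,0,0,0,0,3,0,0,0,0,0,0,1,0,0,0,0,3,0,1,0,0,0,0,0,0,0,0]
Step 19: insert s at [4, 17] -> counters=[0,0,1,1,5,0,0,0,0,0,0,0,0,1,0,1,0,5,0,0,0,0,0,0,3,0,0,0,0,0,0,1,0,0,0,0,3,0,1,0,0,0,0,0,0,0,0]
Step 20: insert s at [4, 17] -> counters=[0,0,1,1,6,0,0,0,0,0,0,0,0,1,0,1,0,6,0,0,0,0,0,0,3,0,0,0,0,0,0,1,0,0,0,0,3,0,1,0,0,0,0,0,0,0,0]
Step 21: delete lxt at [24, 36] -> counters=[0,0,1,1,6,0,0,0,0,0,0,0,0,1,0,1,0,6,0,0,0,0,0,0,2,0,0,0,0,0,0,1,0,0,0,0,2,0,1,0,0,0,0,0,0,0,0]
Step 22: insert if at [31, 38] -> counters=[0,0,1,1,6,0,0,0,0,0,0,0,0,1,0,1,0,6,0,0,0,0,0,0,2,0,0,0,0,0,0,2,0,0,0,0,2,0,2,0,0,0,0,0,0,0,0]
Step 23: insert s at [4, 17] -> counters=[0,0,1,1,7,0,0,0,0,0,0,0,0,1,0,1,0,7,0,0,0,0,0,0,2,0,0,0,0,0,0,2,0,0,0,0,2,0,2,0,0,0,0,0,0,0,0]
Final counters=[0,0,1,1,7,0,0,0,0,0,0,0,0,1,0,1,0,7,0,0,0,0,0,0,2,0,0,0,0,0,0,2,0,0,0,0,2,0,2,0,0,0,0,0,0,0,0] -> 10 nonzero

Answer: 10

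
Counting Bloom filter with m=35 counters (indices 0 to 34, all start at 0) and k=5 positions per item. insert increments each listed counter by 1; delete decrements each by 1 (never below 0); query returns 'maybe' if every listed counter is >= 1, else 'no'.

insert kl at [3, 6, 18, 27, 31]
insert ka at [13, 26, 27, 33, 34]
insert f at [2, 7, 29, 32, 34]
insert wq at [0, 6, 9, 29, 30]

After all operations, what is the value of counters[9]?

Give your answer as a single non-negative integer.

Step 1: insert kl at [3, 6, 18, 27, 31] -> counters=[0,0,0,1,0,0,1,0,0,0,0,0,0,0,0,0,0,0,1,0,0,0,0,0,0,0,0,1,0,0,0,1,0,0,0]
Step 2: insert ka at [13, 26, 27, 33, 34] -> counters=[0,0,0,1,0,0,1,0,0,0,0,0,0,1,0,0,0,0,1,0,0,0,0,0,0,0,1,2,0,0,0,1,0,1,1]
Step 3: insert f at [2, 7, 29, 32, 34] -> counters=[0,0,1,1,0,0,1,1,0,0,0,0,0,1,0,0,0,0,1,0,0,0,0,0,0,0,1,2,0,1,0,1,1,1,2]
Step 4: insert wq at [0, 6, 9, 29, 30] -> counters=[1,0,1,1,0,0,2,1,0,1,0,0,0,1,0,0,0,0,1,0,0,0,0,0,0,0,1,2,0,2,1,1,1,1,2]
Final counters=[1,0,1,1,0,0,2,1,0,1,0,0,0,1,0,0,0,0,1,0,0,0,0,0,0,0,1,2,0,2,1,1,1,1,2] -> counters[9]=1

Answer: 1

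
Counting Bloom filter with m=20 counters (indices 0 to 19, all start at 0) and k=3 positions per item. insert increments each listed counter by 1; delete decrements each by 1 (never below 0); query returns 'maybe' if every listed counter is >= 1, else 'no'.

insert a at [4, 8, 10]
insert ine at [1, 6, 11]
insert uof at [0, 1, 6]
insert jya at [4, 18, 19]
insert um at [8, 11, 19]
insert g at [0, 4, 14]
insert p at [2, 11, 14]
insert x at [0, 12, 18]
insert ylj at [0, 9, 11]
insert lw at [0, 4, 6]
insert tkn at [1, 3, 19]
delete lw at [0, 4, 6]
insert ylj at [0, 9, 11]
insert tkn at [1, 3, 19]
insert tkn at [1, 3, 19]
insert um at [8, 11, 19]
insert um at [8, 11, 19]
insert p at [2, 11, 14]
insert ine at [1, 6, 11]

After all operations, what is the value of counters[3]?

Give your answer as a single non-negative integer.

Step 1: insert a at [4, 8, 10] -> counters=[0,0,0,0,1,0,0,0,1,0,1,0,0,0,0,0,0,0,0,0]
Step 2: insert ine at [1, 6, 11] -> counters=[0,1,0,0,1,0,1,0,1,0,1,1,0,0,0,0,0,0,0,0]
Step 3: insert uof at [0, 1, 6] -> counters=[1,2,0,0,1,0,2,0,1,0,1,1,0,0,0,0,0,0,0,0]
Step 4: insert jya at [4, 18, 19] -> counters=[1,2,0,0,2,0,2,0,1,0,1,1,0,0,0,0,0,0,1,1]
Step 5: insert um at [8, 11, 19] -> counters=[1,2,0,0,2,0,2,0,2,0,1,2,0,0,0,0,0,0,1,2]
Step 6: insert g at [0, 4, 14] -> counters=[2,2,0,0,3,0,2,0,2,0,1,2,0,0,1,0,0,0,1,2]
Step 7: insert p at [2, 11, 14] -> counters=[2,2,1,0,3,0,2,0,2,0,1,3,0,0,2,0,0,0,1,2]
Step 8: insert x at [0, 12, 18] -> counters=[3,2,1,0,3,0,2,0,2,0,1,3,1,0,2,0,0,0,2,2]
Step 9: insert ylj at [0, 9, 11] -> counters=[4,2,1,0,3,0,2,0,2,1,1,4,1,0,2,0,0,0,2,2]
Step 10: insert lw at [0, 4, 6] -> counters=[5,2,1,0,4,0,3,0,2,1,1,4,1,0,2,0,0,0,2,2]
Step 11: insert tkn at [1, 3, 19] -> counters=[5,3,1,1,4,0,3,0,2,1,1,4,1,0,2,0,0,0,2,3]
Step 12: delete lw at [0, 4, 6] -> counters=[4,3,1,1,3,0,2,0,2,1,1,4,1,0,2,0,0,0,2,3]
Step 13: insert ylj at [0, 9, 11] -> counters=[5,3,1,1,3,0,2,0,2,2,1,5,1,0,2,0,0,0,2,3]
Step 14: insert tkn at [1, 3, 19] -> counters=[5,4,1,2,3,0,2,0,2,2,1,5,1,0,2,0,0,0,2,4]
Step 15: insert tkn at [1, 3, 19] -> counters=[5,5,1,3,3,0,2,0,2,2,1,5,1,0,2,0,0,0,2,5]
Step 16: insert um at [8, 11, 19] -> counters=[5,5,1,3,3,0,2,0,3,2,1,6,1,0,2,0,0,0,2,6]
Step 17: insert um at [8, 11, 19] -> counters=[5,5,1,3,3,0,2,0,4,2,1,7,1,0,2,0,0,0,2,7]
Step 18: insert p at [2, 11, 14] -> counters=[5,5,2,3,3,0,2,0,4,2,1,8,1,0,3,0,0,0,2,7]
Step 19: insert ine at [1, 6, 11] -> counters=[5,6,2,3,3,0,3,0,4,2,1,9,1,0,3,0,0,0,2,7]
Final counters=[5,6,2,3,3,0,3,0,4,2,1,9,1,0,3,0,0,0,2,7] -> counters[3]=3

Answer: 3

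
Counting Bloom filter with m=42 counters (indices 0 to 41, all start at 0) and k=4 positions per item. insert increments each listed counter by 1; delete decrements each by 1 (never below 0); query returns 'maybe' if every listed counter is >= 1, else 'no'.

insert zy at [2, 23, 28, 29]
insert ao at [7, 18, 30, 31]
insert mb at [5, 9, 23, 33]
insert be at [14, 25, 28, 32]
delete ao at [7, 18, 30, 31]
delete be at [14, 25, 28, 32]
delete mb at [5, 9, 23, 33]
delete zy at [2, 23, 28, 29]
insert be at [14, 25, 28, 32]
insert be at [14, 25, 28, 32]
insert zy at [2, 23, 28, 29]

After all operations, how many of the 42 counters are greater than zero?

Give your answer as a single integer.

Answer: 7

Derivation:
Step 1: insert zy at [2, 23, 28, 29] -> counters=[0,0,1,0,0,0,0,0,0,0,0,0,0,0,0,0,0,0,0,0,0,0,0,1,0,0,0,0,1,1,0,0,0,0,0,0,0,0,0,0,0,0]
Step 2: insert ao at [7, 18, 30, 31] -> counters=[0,0,1,0,0,0,0,1,0,0,0,0,0,0,0,0,0,0,1,0,0,0,0,1,0,0,0,0,1,1,1,1,0,0,0,0,0,0,0,0,0,0]
Step 3: insert mb at [5, 9, 23, 33] -> counters=[0,0,1,0,0,1,0,1,0,1,0,0,0,0,0,0,0,0,1,0,0,0,0,2,0,0,0,0,1,1,1,1,0,1,0,0,0,0,0,0,0,0]
Step 4: insert be at [14, 25, 28, 32] -> counters=[0,0,1,0,0,1,0,1,0,1,0,0,0,0,1,0,0,0,1,0,0,0,0,2,0,1,0,0,2,1,1,1,1,1,0,0,0,0,0,0,0,0]
Step 5: delete ao at [7, 18, 30, 31] -> counters=[0,0,1,0,0,1,0,0,0,1,0,0,0,0,1,0,0,0,0,0,0,0,0,2,0,1,0,0,2,1,0,0,1,1,0,0,0,0,0,0,0,0]
Step 6: delete be at [14, 25, 28, 32] -> counters=[0,0,1,0,0,1,0,0,0,1,0,0,0,0,0,0,0,0,0,0,0,0,0,2,0,0,0,0,1,1,0,0,0,1,0,0,0,0,0,0,0,0]
Step 7: delete mb at [5, 9, 23, 33] -> counters=[0,0,1,0,0,0,0,0,0,0,0,0,0,0,0,0,0,0,0,0,0,0,0,1,0,0,0,0,1,1,0,0,0,0,0,0,0,0,0,0,0,0]
Step 8: delete zy at [2, 23, 28, 29] -> counters=[0,0,0,0,0,0,0,0,0,0,0,0,0,0,0,0,0,0,0,0,0,0,0,0,0,0,0,0,0,0,0,0,0,0,0,0,0,0,0,0,0,0]
Step 9: insert be at [14, 25, 28, 32] -> counters=[0,0,0,0,0,0,0,0,0,0,0,0,0,0,1,0,0,0,0,0,0,0,0,0,0,1,0,0,1,0,0,0,1,0,0,0,0,0,0,0,0,0]
Step 10: insert be at [14, 25, 28, 32] -> counters=[0,0,0,0,0,0,0,0,0,0,0,0,0,0,2,0,0,0,0,0,0,0,0,0,0,2,0,0,2,0,0,0,2,0,0,0,0,0,0,0,0,0]
Step 11: insert zy at [2, 23, 28, 29] -> counters=[0,0,1,0,0,0,0,0,0,0,0,0,0,0,2,0,0,0,0,0,0,0,0,1,0,2,0,0,3,1,0,0,2,0,0,0,0,0,0,0,0,0]
Final counters=[0,0,1,0,0,0,0,0,0,0,0,0,0,0,2,0,0,0,0,0,0,0,0,1,0,2,0,0,3,1,0,0,2,0,0,0,0,0,0,0,0,0] -> 7 nonzero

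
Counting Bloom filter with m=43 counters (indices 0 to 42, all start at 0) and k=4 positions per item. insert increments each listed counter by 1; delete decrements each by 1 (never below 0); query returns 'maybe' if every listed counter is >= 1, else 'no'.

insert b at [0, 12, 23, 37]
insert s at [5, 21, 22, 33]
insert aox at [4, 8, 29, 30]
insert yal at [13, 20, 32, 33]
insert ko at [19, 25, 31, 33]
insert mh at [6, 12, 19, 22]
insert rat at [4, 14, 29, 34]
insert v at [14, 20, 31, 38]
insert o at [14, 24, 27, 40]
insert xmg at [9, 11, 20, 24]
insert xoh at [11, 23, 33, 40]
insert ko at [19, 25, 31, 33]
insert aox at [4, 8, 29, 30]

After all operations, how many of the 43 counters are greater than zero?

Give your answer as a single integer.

Step 1: insert b at [0, 12, 23, 37] -> counters=[1,0,0,0,0,0,0,0,0,0,0,0,1,0,0,0,0,0,0,0,0,0,0,1,0,0,0,0,0,0,0,0,0,0,0,0,0,1,0,0,0,0,0]
Step 2: insert s at [5, 21, 22, 33] -> counters=[1,0,0,0,0,1,0,0,0,0,0,0,1,0,0,0,0,0,0,0,0,1,1,1,0,0,0,0,0,0,0,0,0,1,0,0,0,1,0,0,0,0,0]
Step 3: insert aox at [4, 8, 29, 30] -> counters=[1,0,0,0,1,1,0,0,1,0,0,0,1,0,0,0,0,0,0,0,0,1,1,1,0,0,0,0,0,1,1,0,0,1,0,0,0,1,0,0,0,0,0]
Step 4: insert yal at [13, 20, 32, 33] -> counters=[1,0,0,0,1,1,0,0,1,0,0,0,1,1,0,0,0,0,0,0,1,1,1,1,0,0,0,0,0,1,1,0,1,2,0,0,0,1,0,0,0,0,0]
Step 5: insert ko at [19, 25, 31, 33] -> counters=[1,0,0,0,1,1,0,0,1,0,0,0,1,1,0,0,0,0,0,1,1,1,1,1,0,1,0,0,0,1,1,1,1,3,0,0,0,1,0,0,0,0,0]
Step 6: insert mh at [6, 12, 19, 22] -> counters=[1,0,0,0,1,1,1,0,1,0,0,0,2,1,0,0,0,0,0,2,1,1,2,1,0,1,0,0,0,1,1,1,1,3,0,0,0,1,0,0,0,0,0]
Step 7: insert rat at [4, 14, 29, 34] -> counters=[1,0,0,0,2,1,1,0,1,0,0,0,2,1,1,0,0,0,0,2,1,1,2,1,0,1,0,0,0,2,1,1,1,3,1,0,0,1,0,0,0,0,0]
Step 8: insert v at [14, 20, 31, 38] -> counters=[1,0,0,0,2,1,1,0,1,0,0,0,2,1,2,0,0,0,0,2,2,1,2,1,0,1,0,0,0,2,1,2,1,3,1,0,0,1,1,0,0,0,0]
Step 9: insert o at [14, 24, 27, 40] -> counters=[1,0,0,0,2,1,1,0,1,0,0,0,2,1,3,0,0,0,0,2,2,1,2,1,1,1,0,1,0,2,1,2,1,3,1,0,0,1,1,0,1,0,0]
Step 10: insert xmg at [9, 11, 20, 24] -> counters=[1,0,0,0,2,1,1,0,1,1,0,1,2,1,3,0,0,0,0,2,3,1,2,1,2,1,0,1,0,2,1,2,1,3,1,0,0,1,1,0,1,0,0]
Step 11: insert xoh at [11, 23, 33, 40] -> counters=[1,0,0,0,2,1,1,0,1,1,0,2,2,1,3,0,0,0,0,2,3,1,2,2,2,1,0,1,0,2,1,2,1,4,1,0,0,1,1,0,2,0,0]
Step 12: insert ko at [19, 25, 31, 33] -> counters=[1,0,0,0,2,1,1,0,1,1,0,2,2,1,3,0,0,0,0,3,3,1,2,2,2,2,0,1,0,2,1,3,1,5,1,0,0,1,1,0,2,0,0]
Step 13: insert aox at [4, 8, 29, 30] -> counters=[1,0,0,0,3,1,1,0,2,1,0,2,2,1,3,0,0,0,0,3,3,1,2,2,2,2,0,1,0,3,2,3,1,5,1,0,0,1,1,0,2,0,0]
Final counters=[1,0,0,0,3,1,1,0,2,1,0,2,2,1,3,0,0,0,0,3,3,1,2,2,2,2,0,1,0,3,2,3,1,5,1,0,0,1,1,0,2,0,0] -> 27 nonzero

Answer: 27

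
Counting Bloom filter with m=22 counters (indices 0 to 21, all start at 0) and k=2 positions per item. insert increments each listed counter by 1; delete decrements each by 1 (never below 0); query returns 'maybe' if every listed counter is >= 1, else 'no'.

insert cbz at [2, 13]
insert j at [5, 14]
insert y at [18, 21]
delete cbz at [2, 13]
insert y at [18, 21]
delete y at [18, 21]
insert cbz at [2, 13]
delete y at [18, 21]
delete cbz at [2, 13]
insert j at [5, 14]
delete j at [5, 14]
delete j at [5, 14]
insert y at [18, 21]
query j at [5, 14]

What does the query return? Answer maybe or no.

Answer: no

Derivation:
Step 1: insert cbz at [2, 13] -> counters=[0,0,1,0,0,0,0,0,0,0,0,0,0,1,0,0,0,0,0,0,0,0]
Step 2: insert j at [5, 14] -> counters=[0,0,1,0,0,1,0,0,0,0,0,0,0,1,1,0,0,0,0,0,0,0]
Step 3: insert y at [18, 21] -> counters=[0,0,1,0,0,1,0,0,0,0,0,0,0,1,1,0,0,0,1,0,0,1]
Step 4: delete cbz at [2, 13] -> counters=[0,0,0,0,0,1,0,0,0,0,0,0,0,0,1,0,0,0,1,0,0,1]
Step 5: insert y at [18, 21] -> counters=[0,0,0,0,0,1,0,0,0,0,0,0,0,0,1,0,0,0,2,0,0,2]
Step 6: delete y at [18, 21] -> counters=[0,0,0,0,0,1,0,0,0,0,0,0,0,0,1,0,0,0,1,0,0,1]
Step 7: insert cbz at [2, 13] -> counters=[0,0,1,0,0,1,0,0,0,0,0,0,0,1,1,0,0,0,1,0,0,1]
Step 8: delete y at [18, 21] -> counters=[0,0,1,0,0,1,0,0,0,0,0,0,0,1,1,0,0,0,0,0,0,0]
Step 9: delete cbz at [2, 13] -> counters=[0,0,0,0,0,1,0,0,0,0,0,0,0,0,1,0,0,0,0,0,0,0]
Step 10: insert j at [5, 14] -> counters=[0,0,0,0,0,2,0,0,0,0,0,0,0,0,2,0,0,0,0,0,0,0]
Step 11: delete j at [5, 14] -> counters=[0,0,0,0,0,1,0,0,0,0,0,0,0,0,1,0,0,0,0,0,0,0]
Step 12: delete j at [5, 14] -> counters=[0,0,0,0,0,0,0,0,0,0,0,0,0,0,0,0,0,0,0,0,0,0]
Step 13: insert y at [18, 21] -> counters=[0,0,0,0,0,0,0,0,0,0,0,0,0,0,0,0,0,0,1,0,0,1]
Query j: check counters[5]=0 counters[14]=0 -> no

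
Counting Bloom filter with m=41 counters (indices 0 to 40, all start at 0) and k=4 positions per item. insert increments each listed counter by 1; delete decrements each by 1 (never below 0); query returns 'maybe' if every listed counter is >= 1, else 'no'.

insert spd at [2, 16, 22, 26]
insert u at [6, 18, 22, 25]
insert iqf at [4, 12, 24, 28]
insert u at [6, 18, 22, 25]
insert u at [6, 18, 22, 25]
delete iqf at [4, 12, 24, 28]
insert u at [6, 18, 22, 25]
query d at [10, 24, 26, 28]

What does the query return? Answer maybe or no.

Step 1: insert spd at [2, 16, 22, 26] -> counters=[0,0,1,0,0,0,0,0,0,0,0,0,0,0,0,0,1,0,0,0,0,0,1,0,0,0,1,0,0,0,0,0,0,0,0,0,0,0,0,0,0]
Step 2: insert u at [6, 18, 22, 25] -> counters=[0,0,1,0,0,0,1,0,0,0,0,0,0,0,0,0,1,0,1,0,0,0,2,0,0,1,1,0,0,0,0,0,0,0,0,0,0,0,0,0,0]
Step 3: insert iqf at [4, 12, 24, 28] -> counters=[0,0,1,0,1,0,1,0,0,0,0,0,1,0,0,0,1,0,1,0,0,0,2,0,1,1,1,0,1,0,0,0,0,0,0,0,0,0,0,0,0]
Step 4: insert u at [6, 18, 22, 25] -> counters=[0,0,1,0,1,0,2,0,0,0,0,0,1,0,0,0,1,0,2,0,0,0,3,0,1,2,1,0,1,0,0,0,0,0,0,0,0,0,0,0,0]
Step 5: insert u at [6, 18, 22, 25] -> counters=[0,0,1,0,1,0,3,0,0,0,0,0,1,0,0,0,1,0,3,0,0,0,4,0,1,3,1,0,1,0,0,0,0,0,0,0,0,0,0,0,0]
Step 6: delete iqf at [4, 12, 24, 28] -> counters=[0,0,1,0,0,0,3,0,0,0,0,0,0,0,0,0,1,0,3,0,0,0,4,0,0,3,1,0,0,0,0,0,0,0,0,0,0,0,0,0,0]
Step 7: insert u at [6, 18, 22, 25] -> counters=[0,0,1,0,0,0,4,0,0,0,0,0,0,0,0,0,1,0,4,0,0,0,5,0,0,4,1,0,0,0,0,0,0,0,0,0,0,0,0,0,0]
Query d: check counters[10]=0 counters[24]=0 counters[26]=1 counters[28]=0 -> no

Answer: no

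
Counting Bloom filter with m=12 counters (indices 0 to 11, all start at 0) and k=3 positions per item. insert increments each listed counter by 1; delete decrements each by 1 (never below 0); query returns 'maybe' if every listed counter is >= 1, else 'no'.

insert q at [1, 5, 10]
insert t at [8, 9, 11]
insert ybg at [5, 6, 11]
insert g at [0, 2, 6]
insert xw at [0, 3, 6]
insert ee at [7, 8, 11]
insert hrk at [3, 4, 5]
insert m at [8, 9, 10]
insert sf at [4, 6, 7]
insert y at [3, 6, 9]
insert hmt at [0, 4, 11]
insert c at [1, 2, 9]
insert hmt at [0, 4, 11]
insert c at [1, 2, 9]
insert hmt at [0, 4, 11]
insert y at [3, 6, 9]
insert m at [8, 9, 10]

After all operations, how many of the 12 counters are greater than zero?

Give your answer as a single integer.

Step 1: insert q at [1, 5, 10] -> counters=[0,1,0,0,0,1,0,0,0,0,1,0]
Step 2: insert t at [8, 9, 11] -> counters=[0,1,0,0,0,1,0,0,1,1,1,1]
Step 3: insert ybg at [5, 6, 11] -> counters=[0,1,0,0,0,2,1,0,1,1,1,2]
Step 4: insert g at [0, 2, 6] -> counters=[1,1,1,0,0,2,2,0,1,1,1,2]
Step 5: insert xw at [0, 3, 6] -> counters=[2,1,1,1,0,2,3,0,1,1,1,2]
Step 6: insert ee at [7, 8, 11] -> counters=[2,1,1,1,0,2,3,1,2,1,1,3]
Step 7: insert hrk at [3, 4, 5] -> counters=[2,1,1,2,1,3,3,1,2,1,1,3]
Step 8: insert m at [8, 9, 10] -> counters=[2,1,1,2,1,3,3,1,3,2,2,3]
Step 9: insert sf at [4, 6, 7] -> counters=[2,1,1,2,2,3,4,2,3,2,2,3]
Step 10: insert y at [3, 6, 9] -> counters=[2,1,1,3,2,3,5,2,3,3,2,3]
Step 11: insert hmt at [0, 4, 11] -> counters=[3,1,1,3,3,3,5,2,3,3,2,4]
Step 12: insert c at [1, 2, 9] -> counters=[3,2,2,3,3,3,5,2,3,4,2,4]
Step 13: insert hmt at [0, 4, 11] -> counters=[4,2,2,3,4,3,5,2,3,4,2,5]
Step 14: insert c at [1, 2, 9] -> counters=[4,3,3,3,4,3,5,2,3,5,2,5]
Step 15: insert hmt at [0, 4, 11] -> counters=[5,3,3,3,5,3,5,2,3,5,2,6]
Step 16: insert y at [3, 6, 9] -> counters=[5,3,3,4,5,3,6,2,3,6,2,6]
Step 17: insert m at [8, 9, 10] -> counters=[5,3,3,4,5,3,6,2,4,7,3,6]
Final counters=[5,3,3,4,5,3,6,2,4,7,3,6] -> 12 nonzero

Answer: 12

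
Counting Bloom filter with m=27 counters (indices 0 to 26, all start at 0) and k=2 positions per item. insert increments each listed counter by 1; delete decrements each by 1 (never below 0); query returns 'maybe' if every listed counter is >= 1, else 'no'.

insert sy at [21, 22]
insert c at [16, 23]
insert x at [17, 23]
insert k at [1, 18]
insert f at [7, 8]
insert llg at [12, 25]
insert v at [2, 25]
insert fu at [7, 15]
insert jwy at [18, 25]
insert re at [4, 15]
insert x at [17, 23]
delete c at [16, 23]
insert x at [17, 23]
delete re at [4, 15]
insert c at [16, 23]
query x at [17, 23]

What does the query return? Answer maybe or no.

Answer: maybe

Derivation:
Step 1: insert sy at [21, 22] -> counters=[0,0,0,0,0,0,0,0,0,0,0,0,0,0,0,0,0,0,0,0,0,1,1,0,0,0,0]
Step 2: insert c at [16, 23] -> counters=[0,0,0,0,0,0,0,0,0,0,0,0,0,0,0,0,1,0,0,0,0,1,1,1,0,0,0]
Step 3: insert x at [17, 23] -> counters=[0,0,0,0,0,0,0,0,0,0,0,0,0,0,0,0,1,1,0,0,0,1,1,2,0,0,0]
Step 4: insert k at [1, 18] -> counters=[0,1,0,0,0,0,0,0,0,0,0,0,0,0,0,0,1,1,1,0,0,1,1,2,0,0,0]
Step 5: insert f at [7, 8] -> counters=[0,1,0,0,0,0,0,1,1,0,0,0,0,0,0,0,1,1,1,0,0,1,1,2,0,0,0]
Step 6: insert llg at [12, 25] -> counters=[0,1,0,0,0,0,0,1,1,0,0,0,1,0,0,0,1,1,1,0,0,1,1,2,0,1,0]
Step 7: insert v at [2, 25] -> counters=[0,1,1,0,0,0,0,1,1,0,0,0,1,0,0,0,1,1,1,0,0,1,1,2,0,2,0]
Step 8: insert fu at [7, 15] -> counters=[0,1,1,0,0,0,0,2,1,0,0,0,1,0,0,1,1,1,1,0,0,1,1,2,0,2,0]
Step 9: insert jwy at [18, 25] -> counters=[0,1,1,0,0,0,0,2,1,0,0,0,1,0,0,1,1,1,2,0,0,1,1,2,0,3,0]
Step 10: insert re at [4, 15] -> counters=[0,1,1,0,1,0,0,2,1,0,0,0,1,0,0,2,1,1,2,0,0,1,1,2,0,3,0]
Step 11: insert x at [17, 23] -> counters=[0,1,1,0,1,0,0,2,1,0,0,0,1,0,0,2,1,2,2,0,0,1,1,3,0,3,0]
Step 12: delete c at [16, 23] -> counters=[0,1,1,0,1,0,0,2,1,0,0,0,1,0,0,2,0,2,2,0,0,1,1,2,0,3,0]
Step 13: insert x at [17, 23] -> counters=[0,1,1,0,1,0,0,2,1,0,0,0,1,0,0,2,0,3,2,0,0,1,1,3,0,3,0]
Step 14: delete re at [4, 15] -> counters=[0,1,1,0,0,0,0,2,1,0,0,0,1,0,0,1,0,3,2,0,0,1,1,3,0,3,0]
Step 15: insert c at [16, 23] -> counters=[0,1,1,0,0,0,0,2,1,0,0,0,1,0,0,1,1,3,2,0,0,1,1,4,0,3,0]
Query x: check counters[17]=3 counters[23]=4 -> maybe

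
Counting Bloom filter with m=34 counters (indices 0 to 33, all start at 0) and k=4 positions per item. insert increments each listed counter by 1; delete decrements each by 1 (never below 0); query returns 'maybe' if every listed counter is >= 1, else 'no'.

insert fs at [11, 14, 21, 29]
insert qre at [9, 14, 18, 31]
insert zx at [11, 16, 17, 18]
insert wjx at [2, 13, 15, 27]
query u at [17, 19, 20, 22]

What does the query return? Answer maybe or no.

Answer: no

Derivation:
Step 1: insert fs at [11, 14, 21, 29] -> counters=[0,0,0,0,0,0,0,0,0,0,0,1,0,0,1,0,0,0,0,0,0,1,0,0,0,0,0,0,0,1,0,0,0,0]
Step 2: insert qre at [9, 14, 18, 31] -> counters=[0,0,0,0,0,0,0,0,0,1,0,1,0,0,2,0,0,0,1,0,0,1,0,0,0,0,0,0,0,1,0,1,0,0]
Step 3: insert zx at [11, 16, 17, 18] -> counters=[0,0,0,0,0,0,0,0,0,1,0,2,0,0,2,0,1,1,2,0,0,1,0,0,0,0,0,0,0,1,0,1,0,0]
Step 4: insert wjx at [2, 13, 15, 27] -> counters=[0,0,1,0,0,0,0,0,0,1,0,2,0,1,2,1,1,1,2,0,0,1,0,0,0,0,0,1,0,1,0,1,0,0]
Query u: check counters[17]=1 counters[19]=0 counters[20]=0 counters[22]=0 -> no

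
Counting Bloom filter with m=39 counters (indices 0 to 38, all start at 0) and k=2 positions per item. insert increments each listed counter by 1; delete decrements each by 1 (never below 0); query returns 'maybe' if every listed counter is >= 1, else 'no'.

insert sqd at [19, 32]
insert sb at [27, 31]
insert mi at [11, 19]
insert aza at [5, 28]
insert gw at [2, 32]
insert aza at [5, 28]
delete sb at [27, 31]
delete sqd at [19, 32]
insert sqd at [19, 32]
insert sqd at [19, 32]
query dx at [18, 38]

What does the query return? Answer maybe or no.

Step 1: insert sqd at [19, 32] -> counters=[0,0,0,0,0,0,0,0,0,0,0,0,0,0,0,0,0,0,0,1,0,0,0,0,0,0,0,0,0,0,0,0,1,0,0,0,0,0,0]
Step 2: insert sb at [27, 31] -> counters=[0,0,0,0,0,0,0,0,0,0,0,0,0,0,0,0,0,0,0,1,0,0,0,0,0,0,0,1,0,0,0,1,1,0,0,0,0,0,0]
Step 3: insert mi at [11, 19] -> counters=[0,0,0,0,0,0,0,0,0,0,0,1,0,0,0,0,0,0,0,2,0,0,0,0,0,0,0,1,0,0,0,1,1,0,0,0,0,0,0]
Step 4: insert aza at [5, 28] -> counters=[0,0,0,0,0,1,0,0,0,0,0,1,0,0,0,0,0,0,0,2,0,0,0,0,0,0,0,1,1,0,0,1,1,0,0,0,0,0,0]
Step 5: insert gw at [2, 32] -> counters=[0,0,1,0,0,1,0,0,0,0,0,1,0,0,0,0,0,0,0,2,0,0,0,0,0,0,0,1,1,0,0,1,2,0,0,0,0,0,0]
Step 6: insert aza at [5, 28] -> counters=[0,0,1,0,0,2,0,0,0,0,0,1,0,0,0,0,0,0,0,2,0,0,0,0,0,0,0,1,2,0,0,1,2,0,0,0,0,0,0]
Step 7: delete sb at [27, 31] -> counters=[0,0,1,0,0,2,0,0,0,0,0,1,0,0,0,0,0,0,0,2,0,0,0,0,0,0,0,0,2,0,0,0,2,0,0,0,0,0,0]
Step 8: delete sqd at [19, 32] -> counters=[0,0,1,0,0,2,0,0,0,0,0,1,0,0,0,0,0,0,0,1,0,0,0,0,0,0,0,0,2,0,0,0,1,0,0,0,0,0,0]
Step 9: insert sqd at [19, 32] -> counters=[0,0,1,0,0,2,0,0,0,0,0,1,0,0,0,0,0,0,0,2,0,0,0,0,0,0,0,0,2,0,0,0,2,0,0,0,0,0,0]
Step 10: insert sqd at [19, 32] -> counters=[0,0,1,0,0,2,0,0,0,0,0,1,0,0,0,0,0,0,0,3,0,0,0,0,0,0,0,0,2,0,0,0,3,0,0,0,0,0,0]
Query dx: check counters[18]=0 counters[38]=0 -> no

Answer: no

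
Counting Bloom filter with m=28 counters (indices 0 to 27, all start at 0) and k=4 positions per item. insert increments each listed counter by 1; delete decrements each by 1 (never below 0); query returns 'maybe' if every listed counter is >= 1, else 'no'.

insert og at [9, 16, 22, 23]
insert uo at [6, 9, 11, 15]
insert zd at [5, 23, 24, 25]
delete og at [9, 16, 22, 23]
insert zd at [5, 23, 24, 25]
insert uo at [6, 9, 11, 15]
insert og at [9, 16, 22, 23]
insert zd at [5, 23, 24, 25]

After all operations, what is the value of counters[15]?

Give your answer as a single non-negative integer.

Step 1: insert og at [9, 16, 22, 23] -> counters=[0,0,0,0,0,0,0,0,0,1,0,0,0,0,0,0,1,0,0,0,0,0,1,1,0,0,0,0]
Step 2: insert uo at [6, 9, 11, 15] -> counters=[0,0,0,0,0,0,1,0,0,2,0,1,0,0,0,1,1,0,0,0,0,0,1,1,0,0,0,0]
Step 3: insert zd at [5, 23, 24, 25] -> counters=[0,0,0,0,0,1,1,0,0,2,0,1,0,0,0,1,1,0,0,0,0,0,1,2,1,1,0,0]
Step 4: delete og at [9, 16, 22, 23] -> counters=[0,0,0,0,0,1,1,0,0,1,0,1,0,0,0,1,0,0,0,0,0,0,0,1,1,1,0,0]
Step 5: insert zd at [5, 23, 24, 25] -> counters=[0,0,0,0,0,2,1,0,0,1,0,1,0,0,0,1,0,0,0,0,0,0,0,2,2,2,0,0]
Step 6: insert uo at [6, 9, 11, 15] -> counters=[0,0,0,0,0,2,2,0,0,2,0,2,0,0,0,2,0,0,0,0,0,0,0,2,2,2,0,0]
Step 7: insert og at [9, 16, 22, 23] -> counters=[0,0,0,0,0,2,2,0,0,3,0,2,0,0,0,2,1,0,0,0,0,0,1,3,2,2,0,0]
Step 8: insert zd at [5, 23, 24, 25] -> counters=[0,0,0,0,0,3,2,0,0,3,0,2,0,0,0,2,1,0,0,0,0,0,1,4,3,3,0,0]
Final counters=[0,0,0,0,0,3,2,0,0,3,0,2,0,0,0,2,1,0,0,0,0,0,1,4,3,3,0,0] -> counters[15]=2

Answer: 2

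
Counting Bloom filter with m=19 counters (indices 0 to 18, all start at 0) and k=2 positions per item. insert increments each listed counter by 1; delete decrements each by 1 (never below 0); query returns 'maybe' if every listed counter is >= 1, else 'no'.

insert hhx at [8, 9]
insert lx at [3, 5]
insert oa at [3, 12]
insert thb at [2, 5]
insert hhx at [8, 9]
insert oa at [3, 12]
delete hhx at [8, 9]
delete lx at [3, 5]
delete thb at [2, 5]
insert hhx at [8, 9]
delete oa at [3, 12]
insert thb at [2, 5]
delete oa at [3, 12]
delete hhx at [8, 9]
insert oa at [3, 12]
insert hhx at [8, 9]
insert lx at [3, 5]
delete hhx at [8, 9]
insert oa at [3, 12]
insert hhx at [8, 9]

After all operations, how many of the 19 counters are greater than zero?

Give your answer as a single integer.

Step 1: insert hhx at [8, 9] -> counters=[0,0,0,0,0,0,0,0,1,1,0,0,0,0,0,0,0,0,0]
Step 2: insert lx at [3, 5] -> counters=[0,0,0,1,0,1,0,0,1,1,0,0,0,0,0,0,0,0,0]
Step 3: insert oa at [3, 12] -> counters=[0,0,0,2,0,1,0,0,1,1,0,0,1,0,0,0,0,0,0]
Step 4: insert thb at [2, 5] -> counters=[0,0,1,2,0,2,0,0,1,1,0,0,1,0,0,0,0,0,0]
Step 5: insert hhx at [8, 9] -> counters=[0,0,1,2,0,2,0,0,2,2,0,0,1,0,0,0,0,0,0]
Step 6: insert oa at [3, 12] -> counters=[0,0,1,3,0,2,0,0,2,2,0,0,2,0,0,0,0,0,0]
Step 7: delete hhx at [8, 9] -> counters=[0,0,1,3,0,2,0,0,1,1,0,0,2,0,0,0,0,0,0]
Step 8: delete lx at [3, 5] -> counters=[0,0,1,2,0,1,0,0,1,1,0,0,2,0,0,0,0,0,0]
Step 9: delete thb at [2, 5] -> counters=[0,0,0,2,0,0,0,0,1,1,0,0,2,0,0,0,0,0,0]
Step 10: insert hhx at [8, 9] -> counters=[0,0,0,2,0,0,0,0,2,2,0,0,2,0,0,0,0,0,0]
Step 11: delete oa at [3, 12] -> counters=[0,0,0,1,0,0,0,0,2,2,0,0,1,0,0,0,0,0,0]
Step 12: insert thb at [2, 5] -> counters=[0,0,1,1,0,1,0,0,2,2,0,0,1,0,0,0,0,0,0]
Step 13: delete oa at [3, 12] -> counters=[0,0,1,0,0,1,0,0,2,2,0,0,0,0,0,0,0,0,0]
Step 14: delete hhx at [8, 9] -> counters=[0,0,1,0,0,1,0,0,1,1,0,0,0,0,0,0,0,0,0]
Step 15: insert oa at [3, 12] -> counters=[0,0,1,1,0,1,0,0,1,1,0,0,1,0,0,0,0,0,0]
Step 16: insert hhx at [8, 9] -> counters=[0,0,1,1,0,1,0,0,2,2,0,0,1,0,0,0,0,0,0]
Step 17: insert lx at [3, 5] -> counters=[0,0,1,2,0,2,0,0,2,2,0,0,1,0,0,0,0,0,0]
Step 18: delete hhx at [8, 9] -> counters=[0,0,1,2,0,2,0,0,1,1,0,0,1,0,0,0,0,0,0]
Step 19: insert oa at [3, 12] -> counters=[0,0,1,3,0,2,0,0,1,1,0,0,2,0,0,0,0,0,0]
Step 20: insert hhx at [8, 9] -> counters=[0,0,1,3,0,2,0,0,2,2,0,0,2,0,0,0,0,0,0]
Final counters=[0,0,1,3,0,2,0,0,2,2,0,0,2,0,0,0,0,0,0] -> 6 nonzero

Answer: 6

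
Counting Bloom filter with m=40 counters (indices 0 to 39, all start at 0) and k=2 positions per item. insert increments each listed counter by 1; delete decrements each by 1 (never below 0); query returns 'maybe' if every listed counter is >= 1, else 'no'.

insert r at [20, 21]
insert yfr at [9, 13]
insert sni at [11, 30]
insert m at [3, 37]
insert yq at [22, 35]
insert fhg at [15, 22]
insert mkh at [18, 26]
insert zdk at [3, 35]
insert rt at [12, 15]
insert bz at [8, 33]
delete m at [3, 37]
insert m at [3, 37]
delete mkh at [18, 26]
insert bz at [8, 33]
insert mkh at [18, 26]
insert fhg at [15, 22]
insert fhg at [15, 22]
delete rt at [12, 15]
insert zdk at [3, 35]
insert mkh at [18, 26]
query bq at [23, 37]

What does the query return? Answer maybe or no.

Step 1: insert r at [20, 21] -> counters=[0,0,0,0,0,0,0,0,0,0,0,0,0,0,0,0,0,0,0,0,1,1,0,0,0,0,0,0,0,0,0,0,0,0,0,0,0,0,0,0]
Step 2: insert yfr at [9, 13] -> counters=[0,0,0,0,0,0,0,0,0,1,0,0,0,1,0,0,0,0,0,0,1,1,0,0,0,0,0,0,0,0,0,0,0,0,0,0,0,0,0,0]
Step 3: insert sni at [11, 30] -> counters=[0,0,0,0,0,0,0,0,0,1,0,1,0,1,0,0,0,0,0,0,1,1,0,0,0,0,0,0,0,0,1,0,0,0,0,0,0,0,0,0]
Step 4: insert m at [3, 37] -> counters=[0,0,0,1,0,0,0,0,0,1,0,1,0,1,0,0,0,0,0,0,1,1,0,0,0,0,0,0,0,0,1,0,0,0,0,0,0,1,0,0]
Step 5: insert yq at [22, 35] -> counters=[0,0,0,1,0,0,0,0,0,1,0,1,0,1,0,0,0,0,0,0,1,1,1,0,0,0,0,0,0,0,1,0,0,0,0,1,0,1,0,0]
Step 6: insert fhg at [15, 22] -> counters=[0,0,0,1,0,0,0,0,0,1,0,1,0,1,0,1,0,0,0,0,1,1,2,0,0,0,0,0,0,0,1,0,0,0,0,1,0,1,0,0]
Step 7: insert mkh at [18, 26] -> counters=[0,0,0,1,0,0,0,0,0,1,0,1,0,1,0,1,0,0,1,0,1,1,2,0,0,0,1,0,0,0,1,0,0,0,0,1,0,1,0,0]
Step 8: insert zdk at [3, 35] -> counters=[0,0,0,2,0,0,0,0,0,1,0,1,0,1,0,1,0,0,1,0,1,1,2,0,0,0,1,0,0,0,1,0,0,0,0,2,0,1,0,0]
Step 9: insert rt at [12, 15] -> counters=[0,0,0,2,0,0,0,0,0,1,0,1,1,1,0,2,0,0,1,0,1,1,2,0,0,0,1,0,0,0,1,0,0,0,0,2,0,1,0,0]
Step 10: insert bz at [8, 33] -> counters=[0,0,0,2,0,0,0,0,1,1,0,1,1,1,0,2,0,0,1,0,1,1,2,0,0,0,1,0,0,0,1,0,0,1,0,2,0,1,0,0]
Step 11: delete m at [3, 37] -> counters=[0,0,0,1,0,0,0,0,1,1,0,1,1,1,0,2,0,0,1,0,1,1,2,0,0,0,1,0,0,0,1,0,0,1,0,2,0,0,0,0]
Step 12: insert m at [3, 37] -> counters=[0,0,0,2,0,0,0,0,1,1,0,1,1,1,0,2,0,0,1,0,1,1,2,0,0,0,1,0,0,0,1,0,0,1,0,2,0,1,0,0]
Step 13: delete mkh at [18, 26] -> counters=[0,0,0,2,0,0,0,0,1,1,0,1,1,1,0,2,0,0,0,0,1,1,2,0,0,0,0,0,0,0,1,0,0,1,0,2,0,1,0,0]
Step 14: insert bz at [8, 33] -> counters=[0,0,0,2,0,0,0,0,2,1,0,1,1,1,0,2,0,0,0,0,1,1,2,0,0,0,0,0,0,0,1,0,0,2,0,2,0,1,0,0]
Step 15: insert mkh at [18, 26] -> counters=[0,0,0,2,0,0,0,0,2,1,0,1,1,1,0,2,0,0,1,0,1,1,2,0,0,0,1,0,0,0,1,0,0,2,0,2,0,1,0,0]
Step 16: insert fhg at [15, 22] -> counters=[0,0,0,2,0,0,0,0,2,1,0,1,1,1,0,3,0,0,1,0,1,1,3,0,0,0,1,0,0,0,1,0,0,2,0,2,0,1,0,0]
Step 17: insert fhg at [15, 22] -> counters=[0,0,0,2,0,0,0,0,2,1,0,1,1,1,0,4,0,0,1,0,1,1,4,0,0,0,1,0,0,0,1,0,0,2,0,2,0,1,0,0]
Step 18: delete rt at [12, 15] -> counters=[0,0,0,2,0,0,0,0,2,1,0,1,0,1,0,3,0,0,1,0,1,1,4,0,0,0,1,0,0,0,1,0,0,2,0,2,0,1,0,0]
Step 19: insert zdk at [3, 35] -> counters=[0,0,0,3,0,0,0,0,2,1,0,1,0,1,0,3,0,0,1,0,1,1,4,0,0,0,1,0,0,0,1,0,0,2,0,3,0,1,0,0]
Step 20: insert mkh at [18, 26] -> counters=[0,0,0,3,0,0,0,0,2,1,0,1,0,1,0,3,0,0,2,0,1,1,4,0,0,0,2,0,0,0,1,0,0,2,0,3,0,1,0,0]
Query bq: check counters[23]=0 counters[37]=1 -> no

Answer: no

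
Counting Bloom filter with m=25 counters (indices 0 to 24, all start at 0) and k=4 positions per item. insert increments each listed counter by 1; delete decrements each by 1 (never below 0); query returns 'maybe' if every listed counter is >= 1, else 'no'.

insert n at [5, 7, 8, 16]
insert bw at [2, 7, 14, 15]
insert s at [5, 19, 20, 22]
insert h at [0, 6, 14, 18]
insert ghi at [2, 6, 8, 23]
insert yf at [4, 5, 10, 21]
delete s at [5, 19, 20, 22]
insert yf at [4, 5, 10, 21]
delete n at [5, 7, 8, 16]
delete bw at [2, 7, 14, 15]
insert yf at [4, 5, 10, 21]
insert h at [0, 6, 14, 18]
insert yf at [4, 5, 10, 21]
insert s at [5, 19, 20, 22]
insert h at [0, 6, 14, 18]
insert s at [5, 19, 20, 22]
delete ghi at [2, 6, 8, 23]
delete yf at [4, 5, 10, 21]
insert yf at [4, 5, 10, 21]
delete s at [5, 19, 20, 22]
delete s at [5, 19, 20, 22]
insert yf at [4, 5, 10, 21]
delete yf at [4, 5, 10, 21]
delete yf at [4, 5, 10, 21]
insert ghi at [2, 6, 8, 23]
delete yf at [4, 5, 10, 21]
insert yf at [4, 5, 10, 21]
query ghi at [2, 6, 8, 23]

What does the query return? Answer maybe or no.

Answer: maybe

Derivation:
Step 1: insert n at [5, 7, 8, 16] -> counters=[0,0,0,0,0,1,0,1,1,0,0,0,0,0,0,0,1,0,0,0,0,0,0,0,0]
Step 2: insert bw at [2, 7, 14, 15] -> counters=[0,0,1,0,0,1,0,2,1,0,0,0,0,0,1,1,1,0,0,0,0,0,0,0,0]
Step 3: insert s at [5, 19, 20, 22] -> counters=[0,0,1,0,0,2,0,2,1,0,0,0,0,0,1,1,1,0,0,1,1,0,1,0,0]
Step 4: insert h at [0, 6, 14, 18] -> counters=[1,0,1,0,0,2,1,2,1,0,0,0,0,0,2,1,1,0,1,1,1,0,1,0,0]
Step 5: insert ghi at [2, 6, 8, 23] -> counters=[1,0,2,0,0,2,2,2,2,0,0,0,0,0,2,1,1,0,1,1,1,0,1,1,0]
Step 6: insert yf at [4, 5, 10, 21] -> counters=[1,0,2,0,1,3,2,2,2,0,1,0,0,0,2,1,1,0,1,1,1,1,1,1,0]
Step 7: delete s at [5, 19, 20, 22] -> counters=[1,0,2,0,1,2,2,2,2,0,1,0,0,0,2,1,1,0,1,0,0,1,0,1,0]
Step 8: insert yf at [4, 5, 10, 21] -> counters=[1,0,2,0,2,3,2,2,2,0,2,0,0,0,2,1,1,0,1,0,0,2,0,1,0]
Step 9: delete n at [5, 7, 8, 16] -> counters=[1,0,2,0,2,2,2,1,1,0,2,0,0,0,2,1,0,0,1,0,0,2,0,1,0]
Step 10: delete bw at [2, 7, 14, 15] -> counters=[1,0,1,0,2,2,2,0,1,0,2,0,0,0,1,0,0,0,1,0,0,2,0,1,0]
Step 11: insert yf at [4, 5, 10, 21] -> counters=[1,0,1,0,3,3,2,0,1,0,3,0,0,0,1,0,0,0,1,0,0,3,0,1,0]
Step 12: insert h at [0, 6, 14, 18] -> counters=[2,0,1,0,3,3,3,0,1,0,3,0,0,0,2,0,0,0,2,0,0,3,0,1,0]
Step 13: insert yf at [4, 5, 10, 21] -> counters=[2,0,1,0,4,4,3,0,1,0,4,0,0,0,2,0,0,0,2,0,0,4,0,1,0]
Step 14: insert s at [5, 19, 20, 22] -> counters=[2,0,1,0,4,5,3,0,1,0,4,0,0,0,2,0,0,0,2,1,1,4,1,1,0]
Step 15: insert h at [0, 6, 14, 18] -> counters=[3,0,1,0,4,5,4,0,1,0,4,0,0,0,3,0,0,0,3,1,1,4,1,1,0]
Step 16: insert s at [5, 19, 20, 22] -> counters=[3,0,1,0,4,6,4,0,1,0,4,0,0,0,3,0,0,0,3,2,2,4,2,1,0]
Step 17: delete ghi at [2, 6, 8, 23] -> counters=[3,0,0,0,4,6,3,0,0,0,4,0,0,0,3,0,0,0,3,2,2,4,2,0,0]
Step 18: delete yf at [4, 5, 10, 21] -> counters=[3,0,0,0,3,5,3,0,0,0,3,0,0,0,3,0,0,0,3,2,2,3,2,0,0]
Step 19: insert yf at [4, 5, 10, 21] -> counters=[3,0,0,0,4,6,3,0,0,0,4,0,0,0,3,0,0,0,3,2,2,4,2,0,0]
Step 20: delete s at [5, 19, 20, 22] -> counters=[3,0,0,0,4,5,3,0,0,0,4,0,0,0,3,0,0,0,3,1,1,4,1,0,0]
Step 21: delete s at [5, 19, 20, 22] -> counters=[3,0,0,0,4,4,3,0,0,0,4,0,0,0,3,0,0,0,3,0,0,4,0,0,0]
Step 22: insert yf at [4, 5, 10, 21] -> counters=[3,0,0,0,5,5,3,0,0,0,5,0,0,0,3,0,0,0,3,0,0,5,0,0,0]
Step 23: delete yf at [4, 5, 10, 21] -> counters=[3,0,0,0,4,4,3,0,0,0,4,0,0,0,3,0,0,0,3,0,0,4,0,0,0]
Step 24: delete yf at [4, 5, 10, 21] -> counters=[3,0,0,0,3,3,3,0,0,0,3,0,0,0,3,0,0,0,3,0,0,3,0,0,0]
Step 25: insert ghi at [2, 6, 8, 23] -> counters=[3,0,1,0,3,3,4,0,1,0,3,0,0,0,3,0,0,0,3,0,0,3,0,1,0]
Step 26: delete yf at [4, 5, 10, 21] -> counters=[3,0,1,0,2,2,4,0,1,0,2,0,0,0,3,0,0,0,3,0,0,2,0,1,0]
Step 27: insert yf at [4, 5, 10, 21] -> counters=[3,0,1,0,3,3,4,0,1,0,3,0,0,0,3,0,0,0,3,0,0,3,0,1,0]
Query ghi: check counters[2]=1 counters[6]=4 counters[8]=1 counters[23]=1 -> maybe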